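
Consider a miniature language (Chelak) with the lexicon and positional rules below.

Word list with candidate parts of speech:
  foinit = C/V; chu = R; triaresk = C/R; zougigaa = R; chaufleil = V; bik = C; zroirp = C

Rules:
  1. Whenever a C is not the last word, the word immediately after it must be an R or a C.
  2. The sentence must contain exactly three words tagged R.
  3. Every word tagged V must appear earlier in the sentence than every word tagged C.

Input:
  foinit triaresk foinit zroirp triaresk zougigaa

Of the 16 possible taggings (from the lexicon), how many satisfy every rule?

Candidates per position — 1:foinit {C,V}; 2:triaresk {C,R}; 3:foinit {C,V}; 4:zroirp {C}; 5:triaresk {C,R}; 6:zougigaa {R}.
There are 16 candidate sequences in total.
The sequences that satisfy every rule: C R C C R R; V R C C R R; V R V C R R.
Count = 3.

3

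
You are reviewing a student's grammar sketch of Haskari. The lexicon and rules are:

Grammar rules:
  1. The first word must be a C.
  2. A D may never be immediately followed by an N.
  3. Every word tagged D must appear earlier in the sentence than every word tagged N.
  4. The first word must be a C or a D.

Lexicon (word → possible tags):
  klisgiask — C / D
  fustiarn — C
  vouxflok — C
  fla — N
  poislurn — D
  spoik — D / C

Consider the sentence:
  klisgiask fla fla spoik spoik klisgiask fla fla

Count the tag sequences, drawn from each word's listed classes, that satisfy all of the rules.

1

Candidates per position — 1:klisgiask {C,D}; 2:fla {N}; 3:fla {N}; 4:spoik {D,C}; 5:spoik {D,C}; 6:klisgiask {C,D}; 7:fla {N}; 8:fla {N}.
There are 16 candidate sequences in total.
The sequences that satisfy every rule: C N N C C C N N.
Count = 1.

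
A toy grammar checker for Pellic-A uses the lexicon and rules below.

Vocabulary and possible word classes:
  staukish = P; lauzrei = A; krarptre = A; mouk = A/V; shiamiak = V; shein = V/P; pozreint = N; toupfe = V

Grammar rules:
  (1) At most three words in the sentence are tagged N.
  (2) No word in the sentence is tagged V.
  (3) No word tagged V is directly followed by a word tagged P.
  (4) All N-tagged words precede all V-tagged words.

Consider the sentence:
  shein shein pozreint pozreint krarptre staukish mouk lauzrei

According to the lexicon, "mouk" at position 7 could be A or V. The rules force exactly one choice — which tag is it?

Candidates per position — 1:shein {V,P}; 2:shein {V,P}; 3:pozreint {N}; 4:pozreint {N}; 5:krarptre {A}; 6:staukish {P}; 7:mouk {A,V}; 8:lauzrei {A}.
Position 1: V is ruled out by rule 2; that leaves P.
Position 2: V is ruled out by rule 2; that leaves P.
Position 7: V is ruled out by rule 2; that leaves A.
The only consistent sequence is: P P N N A P A A.
Checking: rule 1 satisfied; rule 2 satisfied; rule 3 satisfied; rule 4 satisfied.

A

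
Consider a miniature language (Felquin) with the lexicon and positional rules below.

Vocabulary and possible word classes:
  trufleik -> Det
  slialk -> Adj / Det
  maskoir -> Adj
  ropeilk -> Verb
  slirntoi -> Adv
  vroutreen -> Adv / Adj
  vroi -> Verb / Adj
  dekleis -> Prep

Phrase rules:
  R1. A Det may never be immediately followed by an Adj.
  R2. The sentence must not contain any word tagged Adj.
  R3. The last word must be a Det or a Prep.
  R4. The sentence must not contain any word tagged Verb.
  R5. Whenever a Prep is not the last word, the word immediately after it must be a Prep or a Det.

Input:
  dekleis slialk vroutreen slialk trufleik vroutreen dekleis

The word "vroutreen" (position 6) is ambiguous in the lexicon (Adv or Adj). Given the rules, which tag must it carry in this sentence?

Candidates per position — 1:dekleis {Prep}; 2:slialk {Adj,Det}; 3:vroutreen {Adv,Adj}; 4:slialk {Adj,Det}; 5:trufleik {Det}; 6:vroutreen {Adv,Adj}; 7:dekleis {Prep}.
Position 2: Adj is ruled out by rule 2; that leaves Det.
Position 3: Adj is ruled out by rule 1; that leaves Adv.
Position 4: Adj is ruled out by rule 2; that leaves Det.
Position 6: Adj is ruled out by rule 1; that leaves Adv.
The only consistent sequence is: Prep Det Adv Det Det Adv Prep.
Checking: rule 1 satisfied; rule 2 satisfied; rule 3 satisfied; rule 4 satisfied; rule 5 satisfied.

Adv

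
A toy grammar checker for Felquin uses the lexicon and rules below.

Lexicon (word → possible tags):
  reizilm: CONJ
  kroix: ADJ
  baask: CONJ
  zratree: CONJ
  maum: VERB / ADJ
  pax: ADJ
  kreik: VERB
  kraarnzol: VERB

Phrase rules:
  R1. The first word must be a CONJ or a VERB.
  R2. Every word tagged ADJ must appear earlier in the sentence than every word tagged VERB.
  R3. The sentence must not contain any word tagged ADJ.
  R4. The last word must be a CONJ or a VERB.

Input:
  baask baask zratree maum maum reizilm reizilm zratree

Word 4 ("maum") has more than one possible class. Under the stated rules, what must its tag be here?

VERB

Candidates per position — 1:baask {CONJ}; 2:baask {CONJ}; 3:zratree {CONJ}; 4:maum {VERB,ADJ}; 5:maum {VERB,ADJ}; 6:reizilm {CONJ}; 7:reizilm {CONJ}; 8:zratree {CONJ}.
Word 4 cannot be ADJ — rule 3 would then fail for every completion. It is VERB.
Word 5 cannot be ADJ — rule 2 would then fail for every completion. It is VERB.
So the tagging must be: CONJ CONJ CONJ VERB VERB CONJ CONJ CONJ.
Checking: rule 1 holds; rule 2 holds; rule 3 holds; rule 4 holds.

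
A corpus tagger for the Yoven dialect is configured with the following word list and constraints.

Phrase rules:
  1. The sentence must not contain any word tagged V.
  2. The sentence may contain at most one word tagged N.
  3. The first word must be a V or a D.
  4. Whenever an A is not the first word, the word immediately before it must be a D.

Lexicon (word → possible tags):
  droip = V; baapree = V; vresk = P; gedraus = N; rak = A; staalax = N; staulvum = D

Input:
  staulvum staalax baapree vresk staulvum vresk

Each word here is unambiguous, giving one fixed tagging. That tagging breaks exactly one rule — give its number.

1

Fixed tagging: D N V P D P.
Checking each rule: R1 violated, R2 holds, R3 holds, R4 holds.
Only rule 1 fails.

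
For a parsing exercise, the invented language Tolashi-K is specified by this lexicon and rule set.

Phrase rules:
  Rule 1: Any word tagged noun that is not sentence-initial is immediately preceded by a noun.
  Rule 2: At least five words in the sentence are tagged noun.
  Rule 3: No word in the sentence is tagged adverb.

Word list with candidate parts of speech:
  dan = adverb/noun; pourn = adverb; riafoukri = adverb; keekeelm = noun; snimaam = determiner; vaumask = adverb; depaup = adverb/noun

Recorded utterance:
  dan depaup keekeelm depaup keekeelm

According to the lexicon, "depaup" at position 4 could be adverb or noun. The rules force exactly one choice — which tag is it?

Candidates per position — 1:dan {adverb,noun}; 2:depaup {adverb,noun}; 3:keekeelm {noun}; 4:depaup {adverb,noun}; 5:keekeelm {noun}.
At position 1, choosing adverb makes rule 1 impossible to satisfy; hence noun.
At position 2, choosing adverb makes rule 1 impossible to satisfy; hence noun.
At position 4, choosing adverb makes rule 1 impossible to satisfy; hence noun.
That leaves exactly one tagging: noun noun noun noun noun.
Rule-by-rule: rule 1 ok; rule 2 ok; rule 3 ok.

noun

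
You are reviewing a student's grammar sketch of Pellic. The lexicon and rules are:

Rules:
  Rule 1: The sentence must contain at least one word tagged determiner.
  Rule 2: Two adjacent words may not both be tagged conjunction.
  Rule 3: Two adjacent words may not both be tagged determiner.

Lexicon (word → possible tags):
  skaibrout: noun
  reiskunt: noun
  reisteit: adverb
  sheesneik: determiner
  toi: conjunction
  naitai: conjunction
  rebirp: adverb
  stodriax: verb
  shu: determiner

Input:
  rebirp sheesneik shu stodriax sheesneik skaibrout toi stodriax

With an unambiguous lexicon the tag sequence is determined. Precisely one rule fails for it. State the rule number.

3

Fixed tagging: adverb determiner determiner verb determiner noun conjunction verb.
Rule check: R1 ✓, R2 ✓, R3 ✗.
Only rule 3 fails.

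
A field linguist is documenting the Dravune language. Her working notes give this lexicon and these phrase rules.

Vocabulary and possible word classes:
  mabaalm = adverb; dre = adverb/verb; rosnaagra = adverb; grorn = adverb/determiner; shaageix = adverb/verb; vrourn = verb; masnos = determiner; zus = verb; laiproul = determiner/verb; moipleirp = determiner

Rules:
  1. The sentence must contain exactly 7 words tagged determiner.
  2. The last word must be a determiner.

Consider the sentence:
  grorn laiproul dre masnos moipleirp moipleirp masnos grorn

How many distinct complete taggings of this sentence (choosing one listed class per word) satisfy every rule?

2

Candidates per position — 1:grorn {adverb,determiner}; 2:laiproul {determiner,verb}; 3:dre {adverb,verb}; 4:masnos {determiner}; 5:moipleirp {determiner}; 6:moipleirp {determiner}; 7:masnos {determiner}; 8:grorn {adverb,determiner}.
There are 16 candidate sequences in total.
The sequences that satisfy every rule: determiner determiner adverb determiner determiner determiner determiner determiner; determiner determiner verb determiner determiner determiner determiner determiner.
Count = 2.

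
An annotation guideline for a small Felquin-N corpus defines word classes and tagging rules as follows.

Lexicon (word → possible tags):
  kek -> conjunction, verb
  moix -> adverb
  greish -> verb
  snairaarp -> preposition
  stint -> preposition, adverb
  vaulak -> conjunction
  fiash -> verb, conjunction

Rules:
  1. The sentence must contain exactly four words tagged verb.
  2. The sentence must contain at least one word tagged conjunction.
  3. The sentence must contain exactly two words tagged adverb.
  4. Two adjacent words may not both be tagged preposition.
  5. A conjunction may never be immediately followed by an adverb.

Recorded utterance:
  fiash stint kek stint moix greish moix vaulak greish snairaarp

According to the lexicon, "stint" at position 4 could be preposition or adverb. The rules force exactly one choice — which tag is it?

Candidates per position — 1:fiash {verb,conjunction}; 2:stint {preposition,adverb}; 3:kek {conjunction,verb}; 4:stint {preposition,adverb}; 5:moix {adverb}; 6:greish {verb}; 7:moix {adverb}; 8:vaulak {conjunction}; 9:greish {verb}; 10:snairaarp {preposition}.
Position 1: conjunction is ruled out by rule 1; that leaves verb.
Position 2: adverb is ruled out by rule 3; that leaves preposition.
Position 3: conjunction is ruled out by rule 1; that leaves verb.
Position 4: adverb is ruled out by rule 3; that leaves preposition.
The only consistent sequence is: verb preposition verb preposition adverb verb adverb conjunction verb preposition.
Check: rule 1 ✓; rule 2 ✓; rule 3 ✓; rule 4 ✓; rule 5 ✓.

preposition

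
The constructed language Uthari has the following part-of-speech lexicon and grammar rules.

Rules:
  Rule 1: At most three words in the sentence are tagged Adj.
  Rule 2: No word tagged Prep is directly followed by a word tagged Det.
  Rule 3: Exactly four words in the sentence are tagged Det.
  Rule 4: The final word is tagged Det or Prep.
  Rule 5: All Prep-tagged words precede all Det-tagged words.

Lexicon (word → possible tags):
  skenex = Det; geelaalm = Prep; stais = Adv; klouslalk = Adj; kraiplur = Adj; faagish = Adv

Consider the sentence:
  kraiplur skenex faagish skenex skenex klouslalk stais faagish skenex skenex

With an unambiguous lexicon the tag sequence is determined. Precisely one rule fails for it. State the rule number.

Fixed tagging: Adj Det Adv Det Det Adj Adv Adv Det Det.
Applying the rules: R1 holds, R2 holds, R3 violated, R4 holds, R5 holds.
Only rule 3 fails.

3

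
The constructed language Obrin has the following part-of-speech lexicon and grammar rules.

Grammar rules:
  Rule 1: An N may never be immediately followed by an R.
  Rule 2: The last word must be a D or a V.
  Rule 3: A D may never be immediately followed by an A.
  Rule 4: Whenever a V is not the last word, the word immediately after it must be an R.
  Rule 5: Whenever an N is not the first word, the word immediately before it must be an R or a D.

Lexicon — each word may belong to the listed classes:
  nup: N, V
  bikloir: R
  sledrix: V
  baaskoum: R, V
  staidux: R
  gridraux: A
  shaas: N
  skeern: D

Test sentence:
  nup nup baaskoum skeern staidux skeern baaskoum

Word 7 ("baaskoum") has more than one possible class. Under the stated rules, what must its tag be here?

Candidates per position — 1:nup {N,V}; 2:nup {N,V}; 3:baaskoum {R,V}; 4:skeern {D}; 5:staidux {R}; 6:skeern {D}; 7:baaskoum {R,V}.
If word 1 were V, no tagging could satisfy rule 4; so word 1 is N.
If word 2 were N, no tagging could satisfy rule 5; so word 2 is V.
If word 3 were V, no tagging could satisfy rule 4; so word 3 is R.
If word 7 were R, no tagging could satisfy rule 2; so word 7 is V.
The unique satisfying tagging is: N V R D R D V.
Checking: rule 1 satisfied; rule 2 satisfied; rule 3 satisfied; rule 4 satisfied; rule 5 satisfied.

V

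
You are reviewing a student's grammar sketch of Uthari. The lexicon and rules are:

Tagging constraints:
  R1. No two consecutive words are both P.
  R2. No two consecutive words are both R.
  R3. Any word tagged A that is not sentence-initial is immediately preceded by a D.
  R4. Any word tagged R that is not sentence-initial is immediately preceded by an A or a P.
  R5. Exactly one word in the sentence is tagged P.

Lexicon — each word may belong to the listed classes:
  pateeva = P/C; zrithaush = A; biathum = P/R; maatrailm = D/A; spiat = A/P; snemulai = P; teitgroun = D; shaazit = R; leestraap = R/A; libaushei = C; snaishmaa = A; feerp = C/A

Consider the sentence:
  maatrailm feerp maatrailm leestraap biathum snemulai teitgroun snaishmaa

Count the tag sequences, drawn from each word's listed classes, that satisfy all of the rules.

3

Candidates per position — 1:maatrailm {D,A}; 2:feerp {C,A}; 3:maatrailm {D,A}; 4:leestraap {R,A}; 5:biathum {P,R}; 6:snemulai {P}; 7:teitgroun {D}; 8:snaishmaa {A}.
There are 32 candidate sequences in total.
The sequences that satisfy every rule: D C D A R P D A; D A D A R P D A; A C D A R P D A.
Count = 3.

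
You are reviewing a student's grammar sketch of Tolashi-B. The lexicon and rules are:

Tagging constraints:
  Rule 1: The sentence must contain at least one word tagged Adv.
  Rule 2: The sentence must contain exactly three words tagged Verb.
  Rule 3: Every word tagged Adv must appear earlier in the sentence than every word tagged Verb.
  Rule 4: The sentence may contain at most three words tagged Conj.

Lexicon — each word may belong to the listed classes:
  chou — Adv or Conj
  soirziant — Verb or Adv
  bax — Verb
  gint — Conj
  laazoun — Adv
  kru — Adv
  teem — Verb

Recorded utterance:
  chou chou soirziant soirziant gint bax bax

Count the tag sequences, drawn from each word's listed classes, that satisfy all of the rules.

Candidates per position — 1:chou {Adv,Conj}; 2:chou {Adv,Conj}; 3:soirziant {Verb,Adv}; 4:soirziant {Verb,Adv}; 5:gint {Conj}; 6:bax {Verb}; 7:bax {Verb}.
There are 16 candidate sequences in total.
The sequences that satisfy every rule: Adv Adv Adv Verb Conj Verb Verb; Adv Conj Adv Verb Conj Verb Verb; Conj Adv Adv Verb Conj Verb Verb; Conj Conj Adv Verb Conj Verb Verb.
Count = 4.

4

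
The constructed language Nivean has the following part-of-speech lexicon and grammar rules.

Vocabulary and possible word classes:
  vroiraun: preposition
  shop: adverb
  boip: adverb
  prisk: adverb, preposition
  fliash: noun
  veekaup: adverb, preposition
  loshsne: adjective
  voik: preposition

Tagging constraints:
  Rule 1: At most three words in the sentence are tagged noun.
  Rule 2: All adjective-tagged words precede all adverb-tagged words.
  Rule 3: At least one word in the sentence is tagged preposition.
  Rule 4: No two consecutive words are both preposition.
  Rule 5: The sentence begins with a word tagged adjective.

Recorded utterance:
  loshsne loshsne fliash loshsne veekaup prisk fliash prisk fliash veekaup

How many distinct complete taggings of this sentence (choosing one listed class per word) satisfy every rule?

11

Candidates per position — 1:loshsne {adjective}; 2:loshsne {adjective}; 3:fliash {noun}; 4:loshsne {adjective}; 5:veekaup {adverb,preposition}; 6:prisk {adverb,preposition}; 7:fliash {noun}; 8:prisk {adverb,preposition}; 9:fliash {noun}; 10:veekaup {adverb,preposition}.
There are 16 candidate sequences in total.
Checking each against the rules leaves 11 sequences.
Count = 11.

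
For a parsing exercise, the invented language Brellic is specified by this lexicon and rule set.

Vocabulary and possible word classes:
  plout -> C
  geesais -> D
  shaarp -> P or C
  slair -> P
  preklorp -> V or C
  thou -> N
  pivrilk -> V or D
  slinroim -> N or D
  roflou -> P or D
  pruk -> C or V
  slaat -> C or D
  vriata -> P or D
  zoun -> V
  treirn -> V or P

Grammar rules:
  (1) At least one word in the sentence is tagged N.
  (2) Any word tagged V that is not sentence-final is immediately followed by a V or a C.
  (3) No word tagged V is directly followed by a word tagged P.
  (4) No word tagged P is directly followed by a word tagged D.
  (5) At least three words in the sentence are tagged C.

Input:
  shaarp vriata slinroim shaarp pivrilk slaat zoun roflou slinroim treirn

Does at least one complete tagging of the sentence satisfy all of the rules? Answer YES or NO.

Candidates per position — 1:shaarp {P,C}; 2:vriata {P,D}; 3:slinroim {N,D}; 4:shaarp {P,C}; 5:pivrilk {V,D}; 6:slaat {C,D}; 7:zoun {V}; 8:roflou {P,D}; 9:slinroim {N,D}; 10:treirn {V,P}.
Rule 2 cannot be satisfied by any choice of tags from the lexicon.
So there is no consistent tagging.

NO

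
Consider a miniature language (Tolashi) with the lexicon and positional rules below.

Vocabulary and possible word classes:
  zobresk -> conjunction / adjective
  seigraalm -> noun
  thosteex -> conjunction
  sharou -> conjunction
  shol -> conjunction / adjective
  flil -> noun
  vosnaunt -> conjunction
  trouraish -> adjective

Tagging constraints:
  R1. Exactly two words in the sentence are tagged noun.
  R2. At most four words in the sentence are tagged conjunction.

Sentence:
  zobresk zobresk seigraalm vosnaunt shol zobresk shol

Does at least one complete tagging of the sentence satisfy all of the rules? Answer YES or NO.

NO

Candidates per position — 1:zobresk {conjunction,adjective}; 2:zobresk {conjunction,adjective}; 3:seigraalm {noun}; 4:vosnaunt {conjunction}; 5:shol {conjunction,adjective}; 6:zobresk {conjunction,adjective}; 7:shol {conjunction,adjective}.
Rule 1 cannot be satisfied by any choice of tags from the lexicon.
So there is no consistent tagging.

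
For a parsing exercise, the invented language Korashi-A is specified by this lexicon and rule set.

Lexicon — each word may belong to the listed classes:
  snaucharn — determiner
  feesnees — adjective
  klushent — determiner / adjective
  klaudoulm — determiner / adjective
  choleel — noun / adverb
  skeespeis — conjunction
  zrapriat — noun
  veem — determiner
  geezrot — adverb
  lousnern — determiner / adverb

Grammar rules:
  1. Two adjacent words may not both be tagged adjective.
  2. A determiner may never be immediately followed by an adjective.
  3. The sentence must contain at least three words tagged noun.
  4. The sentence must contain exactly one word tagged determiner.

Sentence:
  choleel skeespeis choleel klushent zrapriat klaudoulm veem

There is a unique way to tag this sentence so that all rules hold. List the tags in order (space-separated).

noun conjunction noun adjective noun adjective determiner

Candidates per position — 1:choleel {noun,adverb}; 2:skeespeis {conjunction}; 3:choleel {noun,adverb}; 4:klushent {determiner,adjective}; 5:zrapriat {noun}; 6:klaudoulm {determiner,adjective}; 7:veem {determiner}.
If word 1 were adverb, no tagging could satisfy rule 3; so word 1 is noun.
If word 3 were adverb, no tagging could satisfy rule 3; so word 3 is noun.
If word 4 were determiner, no tagging could satisfy rule 4; so word 4 is adjective.
If word 6 were determiner, no tagging could satisfy rule 4; so word 6 is adjective.
The unique satisfying tagging is: noun conjunction noun adjective noun adjective determiner.
Checking: rule 1 ok; rule 2 ok; rule 3 ok; rule 4 ok.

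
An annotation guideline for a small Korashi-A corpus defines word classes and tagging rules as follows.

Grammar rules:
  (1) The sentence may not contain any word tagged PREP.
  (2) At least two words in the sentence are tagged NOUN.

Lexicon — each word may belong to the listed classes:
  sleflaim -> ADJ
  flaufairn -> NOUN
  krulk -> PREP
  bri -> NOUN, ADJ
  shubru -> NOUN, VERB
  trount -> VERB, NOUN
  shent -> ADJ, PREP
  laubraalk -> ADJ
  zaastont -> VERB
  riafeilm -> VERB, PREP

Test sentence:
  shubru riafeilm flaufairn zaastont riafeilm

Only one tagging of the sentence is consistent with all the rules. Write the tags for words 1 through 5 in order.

Candidates per position — 1:shubru {NOUN,VERB}; 2:riafeilm {VERB,PREP}; 3:flaufairn {NOUN}; 4:zaastont {VERB}; 5:riafeilm {VERB,PREP}.
At position 1, choosing VERB makes rule 2 impossible to satisfy; hence NOUN.
At position 2, choosing PREP makes rule 1 impossible to satisfy; hence VERB.
At position 5, choosing PREP makes rule 1 impossible to satisfy; hence VERB.
The only consistent sequence is: NOUN VERB NOUN VERB VERB.
Checking: rule 1 satisfied; rule 2 satisfied.

NOUN VERB NOUN VERB VERB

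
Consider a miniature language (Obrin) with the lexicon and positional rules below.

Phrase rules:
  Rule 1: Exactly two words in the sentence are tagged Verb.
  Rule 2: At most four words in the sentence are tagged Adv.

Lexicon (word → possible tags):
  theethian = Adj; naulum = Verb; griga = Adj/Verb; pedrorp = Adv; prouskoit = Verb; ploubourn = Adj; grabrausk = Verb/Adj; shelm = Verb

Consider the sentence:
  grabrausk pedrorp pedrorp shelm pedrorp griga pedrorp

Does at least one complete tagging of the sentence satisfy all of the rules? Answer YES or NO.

YES

Candidates per position — 1:grabrausk {Verb,Adj}; 2:pedrorp {Adv}; 3:pedrorp {Adv}; 4:shelm {Verb}; 5:pedrorp {Adv}; 6:griga {Adj,Verb}; 7:pedrorp {Adv}.
One satisfying assignment: Verb Adv Adv Verb Adv Adj Adv.
Rule-by-rule: rule 1 ✓; rule 2 ✓.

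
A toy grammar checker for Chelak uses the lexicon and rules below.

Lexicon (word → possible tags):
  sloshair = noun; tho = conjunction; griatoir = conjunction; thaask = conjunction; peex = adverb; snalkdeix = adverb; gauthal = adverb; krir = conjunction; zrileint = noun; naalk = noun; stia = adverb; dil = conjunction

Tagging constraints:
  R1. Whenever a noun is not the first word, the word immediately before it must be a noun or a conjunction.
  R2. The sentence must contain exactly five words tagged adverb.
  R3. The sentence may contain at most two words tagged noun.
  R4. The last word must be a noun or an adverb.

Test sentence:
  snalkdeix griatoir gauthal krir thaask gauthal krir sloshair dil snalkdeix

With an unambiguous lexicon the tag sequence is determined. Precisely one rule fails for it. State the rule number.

Fixed tagging: adverb conjunction adverb conjunction conjunction adverb conjunction noun conjunction adverb.
Checking each rule: R1 pass, R2 fail, R3 pass, R4 pass.
Only rule 2 fails.

2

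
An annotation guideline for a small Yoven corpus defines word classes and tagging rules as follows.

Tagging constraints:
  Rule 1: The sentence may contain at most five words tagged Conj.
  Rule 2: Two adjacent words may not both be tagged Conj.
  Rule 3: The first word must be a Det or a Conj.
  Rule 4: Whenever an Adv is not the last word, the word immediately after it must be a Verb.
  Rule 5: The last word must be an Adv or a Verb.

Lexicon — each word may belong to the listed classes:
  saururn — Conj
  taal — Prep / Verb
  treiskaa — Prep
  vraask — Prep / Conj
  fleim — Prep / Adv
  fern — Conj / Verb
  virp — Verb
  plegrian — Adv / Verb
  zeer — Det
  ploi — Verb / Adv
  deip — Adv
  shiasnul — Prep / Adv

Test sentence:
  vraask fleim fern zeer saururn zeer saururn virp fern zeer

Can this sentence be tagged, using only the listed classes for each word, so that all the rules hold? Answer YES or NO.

NO

Candidates per position — 1:vraask {Prep,Conj}; 2:fleim {Prep,Adv}; 3:fern {Conj,Verb}; 4:zeer {Det}; 5:saururn {Conj}; 6:zeer {Det}; 7:saururn {Conj}; 8:virp {Verb}; 9:fern {Conj,Verb}; 10:zeer {Det}.
Rule 5 cannot be satisfied by any choice of tags from the lexicon.
So there is no consistent tagging.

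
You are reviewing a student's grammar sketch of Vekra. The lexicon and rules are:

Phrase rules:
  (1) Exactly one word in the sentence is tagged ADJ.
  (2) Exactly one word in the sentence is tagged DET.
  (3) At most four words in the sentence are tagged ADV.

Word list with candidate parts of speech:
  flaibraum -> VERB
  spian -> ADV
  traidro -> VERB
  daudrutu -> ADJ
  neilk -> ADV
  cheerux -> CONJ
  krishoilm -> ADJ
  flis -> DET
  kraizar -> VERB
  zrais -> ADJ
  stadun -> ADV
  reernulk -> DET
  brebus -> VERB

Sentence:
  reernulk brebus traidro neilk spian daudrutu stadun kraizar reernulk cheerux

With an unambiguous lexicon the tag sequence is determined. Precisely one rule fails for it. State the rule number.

2

Fixed tagging: DET VERB VERB ADV ADV ADJ ADV VERB DET CONJ.
Applying the rules: R1 ✓, R2 ✗, R3 ✓.
Only rule 2 fails.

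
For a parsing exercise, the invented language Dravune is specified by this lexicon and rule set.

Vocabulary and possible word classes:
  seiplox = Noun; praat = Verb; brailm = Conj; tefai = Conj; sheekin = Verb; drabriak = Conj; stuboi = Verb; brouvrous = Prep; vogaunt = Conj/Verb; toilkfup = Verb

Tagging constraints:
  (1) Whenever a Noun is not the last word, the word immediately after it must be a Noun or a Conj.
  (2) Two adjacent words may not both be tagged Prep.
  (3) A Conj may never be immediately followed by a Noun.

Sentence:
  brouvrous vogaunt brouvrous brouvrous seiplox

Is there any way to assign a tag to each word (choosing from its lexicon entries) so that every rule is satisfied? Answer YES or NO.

Candidates per position — 1:brouvrous {Prep}; 2:vogaunt {Conj,Verb}; 3:brouvrous {Prep}; 4:brouvrous {Prep}; 5:seiplox {Noun}.
Rule 2 cannot be satisfied by any choice of tags from the lexicon.
So there is no consistent tagging.

NO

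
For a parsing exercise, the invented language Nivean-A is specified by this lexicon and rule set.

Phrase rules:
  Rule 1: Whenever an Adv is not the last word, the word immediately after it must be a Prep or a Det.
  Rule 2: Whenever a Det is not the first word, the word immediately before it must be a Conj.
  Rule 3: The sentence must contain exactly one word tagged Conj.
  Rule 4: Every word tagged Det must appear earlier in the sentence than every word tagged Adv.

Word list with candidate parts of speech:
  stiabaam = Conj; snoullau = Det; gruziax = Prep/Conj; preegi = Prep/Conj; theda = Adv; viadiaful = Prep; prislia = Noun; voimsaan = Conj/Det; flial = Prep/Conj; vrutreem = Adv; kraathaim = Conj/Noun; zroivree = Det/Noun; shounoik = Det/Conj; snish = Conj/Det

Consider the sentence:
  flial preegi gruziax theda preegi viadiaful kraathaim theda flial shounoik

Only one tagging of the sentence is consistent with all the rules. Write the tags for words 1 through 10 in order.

Prep Prep Prep Adv Prep Prep Noun Adv Prep Conj

Candidates per position — 1:flial {Prep,Conj}; 2:preegi {Prep,Conj}; 3:gruziax {Prep,Conj}; 4:theda {Adv}; 5:preegi {Prep,Conj}; 6:viadiaful {Prep}; 7:kraathaim {Conj,Noun}; 8:theda {Adv}; 9:flial {Prep,Conj}; 10:shounoik {Det,Conj}.
Word 5 cannot be Conj — rule 1 would then fail for every completion. It is Prep.
Word 9 cannot be Conj — rule 1 would then fail for every completion. It is Prep.
Word 10 cannot be Det — rule 2 would then fail for every completion. It is Conj.
Word 1 cannot be Conj — rule 3 would then fail for every completion. It is Prep.
Word 2 cannot be Conj — rule 3 would then fail for every completion. It is Prep.
Word 3 cannot be Conj — rule 3 would then fail for every completion. It is Prep.
Word 7 cannot be Conj — rule 3 would then fail for every completion. It is Noun.
The only consistent sequence is: Prep Prep Prep Adv Prep Prep Noun Adv Prep Conj.
Rule-by-rule: rule 1 holds; rule 2 holds; rule 3 holds; rule 4 holds.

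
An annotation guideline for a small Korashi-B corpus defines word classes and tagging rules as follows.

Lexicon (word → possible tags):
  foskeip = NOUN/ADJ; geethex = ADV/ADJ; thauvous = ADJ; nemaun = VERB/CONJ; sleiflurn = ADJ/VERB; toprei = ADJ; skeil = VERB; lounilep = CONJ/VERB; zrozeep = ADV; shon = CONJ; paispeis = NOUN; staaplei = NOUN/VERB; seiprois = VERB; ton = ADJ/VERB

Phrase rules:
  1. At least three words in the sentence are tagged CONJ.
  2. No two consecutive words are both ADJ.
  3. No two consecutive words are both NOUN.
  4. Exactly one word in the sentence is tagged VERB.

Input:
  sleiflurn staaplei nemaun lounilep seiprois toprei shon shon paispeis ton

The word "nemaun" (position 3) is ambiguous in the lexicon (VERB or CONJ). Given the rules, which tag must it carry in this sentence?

CONJ

Candidates per position — 1:sleiflurn {ADJ,VERB}; 2:staaplei {NOUN,VERB}; 3:nemaun {VERB,CONJ}; 4:lounilep {CONJ,VERB}; 5:seiprois {VERB}; 6:toprei {ADJ}; 7:shon {CONJ}; 8:shon {CONJ}; 9:paispeis {NOUN}; 10:ton {ADJ,VERB}.
Position 1: VERB is ruled out by rule 4; that leaves ADJ.
Position 2: VERB is ruled out by rule 4; that leaves NOUN.
Position 3: VERB is ruled out by rule 4; that leaves CONJ.
Position 4: VERB is ruled out by rule 4; that leaves CONJ.
Position 10: VERB is ruled out by rule 4; that leaves ADJ.
The only consistent sequence is: ADJ NOUN CONJ CONJ VERB ADJ CONJ CONJ NOUN ADJ.
Checking: rule 1 holds; rule 2 holds; rule 3 holds; rule 4 holds.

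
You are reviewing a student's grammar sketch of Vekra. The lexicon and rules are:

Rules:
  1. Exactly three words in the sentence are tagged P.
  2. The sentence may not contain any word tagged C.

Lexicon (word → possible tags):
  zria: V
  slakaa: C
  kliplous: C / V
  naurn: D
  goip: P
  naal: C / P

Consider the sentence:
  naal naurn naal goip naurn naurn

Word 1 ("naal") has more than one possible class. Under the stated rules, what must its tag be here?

P

Candidates per position — 1:naal {C,P}; 2:naurn {D}; 3:naal {C,P}; 4:goip {P}; 5:naurn {D}; 6:naurn {D}.
Word 1 cannot be C — rule 1 would then fail for every completion. It is P.
Word 3 cannot be C — rule 1 would then fail for every completion. It is P.
The only consistent sequence is: P D P P D D.
Check: rule 1 ✓; rule 2 ✓.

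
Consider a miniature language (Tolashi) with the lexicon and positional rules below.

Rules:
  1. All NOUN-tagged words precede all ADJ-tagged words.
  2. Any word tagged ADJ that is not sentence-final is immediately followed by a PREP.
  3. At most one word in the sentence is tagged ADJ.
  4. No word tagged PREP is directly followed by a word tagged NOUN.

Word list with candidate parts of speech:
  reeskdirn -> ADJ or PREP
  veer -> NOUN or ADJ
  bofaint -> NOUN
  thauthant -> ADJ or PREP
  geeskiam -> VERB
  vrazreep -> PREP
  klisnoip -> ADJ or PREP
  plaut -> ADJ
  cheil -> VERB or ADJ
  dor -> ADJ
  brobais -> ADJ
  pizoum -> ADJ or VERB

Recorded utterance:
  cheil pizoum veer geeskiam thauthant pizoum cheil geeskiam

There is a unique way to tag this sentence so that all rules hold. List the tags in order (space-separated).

Candidates per position — 1:cheil {VERB,ADJ}; 2:pizoum {ADJ,VERB}; 3:veer {NOUN,ADJ}; 4:geeskiam {VERB}; 5:thauthant {ADJ,PREP}; 6:pizoum {ADJ,VERB}; 7:cheil {VERB,ADJ}; 8:geeskiam {VERB}.
At position 1, choosing ADJ makes rule 2 impossible to satisfy; hence VERB.
At position 2, choosing ADJ makes rule 2 impossible to satisfy; hence VERB.
At position 3, choosing ADJ makes rule 2 impossible to satisfy; hence NOUN.
At position 5, choosing ADJ makes rule 2 impossible to satisfy; hence PREP.
At position 6, choosing ADJ makes rule 2 impossible to satisfy; hence VERB.
At position 7, choosing ADJ makes rule 2 impossible to satisfy; hence VERB.
The only consistent sequence is: VERB VERB NOUN VERB PREP VERB VERB VERB.
Checking: rule 1 ok; rule 2 ok; rule 3 ok; rule 4 ok.

VERB VERB NOUN VERB PREP VERB VERB VERB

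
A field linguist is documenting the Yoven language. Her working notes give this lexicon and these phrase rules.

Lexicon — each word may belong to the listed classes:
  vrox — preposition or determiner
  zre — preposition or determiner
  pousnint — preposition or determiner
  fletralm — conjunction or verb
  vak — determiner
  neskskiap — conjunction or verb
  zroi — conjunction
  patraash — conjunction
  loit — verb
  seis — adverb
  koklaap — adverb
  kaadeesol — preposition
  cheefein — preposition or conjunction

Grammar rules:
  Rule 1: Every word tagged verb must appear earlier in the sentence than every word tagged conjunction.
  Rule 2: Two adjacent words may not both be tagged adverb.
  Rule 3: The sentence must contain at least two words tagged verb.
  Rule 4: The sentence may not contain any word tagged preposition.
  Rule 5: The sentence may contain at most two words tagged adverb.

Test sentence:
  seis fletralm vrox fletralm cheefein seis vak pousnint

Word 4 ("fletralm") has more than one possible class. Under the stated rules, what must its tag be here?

Candidates per position — 1:seis {adverb}; 2:fletralm {conjunction,verb}; 3:vrox {preposition,determiner}; 4:fletralm {conjunction,verb}; 5:cheefein {preposition,conjunction}; 6:seis {adverb}; 7:vak {determiner}; 8:pousnint {preposition,determiner}.
At position 2, choosing conjunction makes rule 3 impossible to satisfy; hence verb.
At position 3, choosing preposition makes rule 4 impossible to satisfy; hence determiner.
At position 4, choosing conjunction makes rule 3 impossible to satisfy; hence verb.
At position 5, choosing preposition makes rule 4 impossible to satisfy; hence conjunction.
At position 8, choosing preposition makes rule 4 impossible to satisfy; hence determiner.
The unique satisfying tagging is: adverb verb determiner verb conjunction adverb determiner determiner.
Check: rule 1 satisfied; rule 2 satisfied; rule 3 satisfied; rule 4 satisfied; rule 5 satisfied.

verb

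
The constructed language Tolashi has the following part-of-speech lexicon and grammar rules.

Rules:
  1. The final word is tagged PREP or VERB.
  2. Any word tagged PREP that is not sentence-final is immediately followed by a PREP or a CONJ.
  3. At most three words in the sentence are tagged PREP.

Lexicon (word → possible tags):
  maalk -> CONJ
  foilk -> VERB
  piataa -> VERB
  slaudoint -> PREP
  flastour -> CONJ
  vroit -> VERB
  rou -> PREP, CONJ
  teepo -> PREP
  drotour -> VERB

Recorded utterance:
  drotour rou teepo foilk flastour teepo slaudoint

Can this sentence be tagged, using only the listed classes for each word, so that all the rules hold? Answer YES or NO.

NO

Candidates per position — 1:drotour {VERB}; 2:rou {PREP,CONJ}; 3:teepo {PREP}; 4:foilk {VERB}; 5:flastour {CONJ}; 6:teepo {PREP}; 7:slaudoint {PREP}.
Rule 2 cannot be satisfied by any choice of tags from the lexicon.
So there is no consistent tagging.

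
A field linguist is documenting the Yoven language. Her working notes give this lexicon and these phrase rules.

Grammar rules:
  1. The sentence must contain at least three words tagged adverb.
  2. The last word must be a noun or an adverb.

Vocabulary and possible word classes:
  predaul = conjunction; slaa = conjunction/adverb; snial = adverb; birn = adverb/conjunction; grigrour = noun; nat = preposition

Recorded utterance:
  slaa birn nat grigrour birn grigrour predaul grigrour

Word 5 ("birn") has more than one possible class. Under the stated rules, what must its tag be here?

Candidates per position — 1:slaa {conjunction,adverb}; 2:birn {adverb,conjunction}; 3:nat {preposition}; 4:grigrour {noun}; 5:birn {adverb,conjunction}; 6:grigrour {noun}; 7:predaul {conjunction}; 8:grigrour {noun}.
If word 1 were conjunction, no tagging could satisfy rule 1; so word 1 is adverb.
If word 2 were conjunction, no tagging could satisfy rule 1; so word 2 is adverb.
If word 5 were conjunction, no tagging could satisfy rule 1; so word 5 is adverb.
That leaves exactly one tagging: adverb adverb preposition noun adverb noun conjunction noun.
Check: rule 1 ok; rule 2 ok.

adverb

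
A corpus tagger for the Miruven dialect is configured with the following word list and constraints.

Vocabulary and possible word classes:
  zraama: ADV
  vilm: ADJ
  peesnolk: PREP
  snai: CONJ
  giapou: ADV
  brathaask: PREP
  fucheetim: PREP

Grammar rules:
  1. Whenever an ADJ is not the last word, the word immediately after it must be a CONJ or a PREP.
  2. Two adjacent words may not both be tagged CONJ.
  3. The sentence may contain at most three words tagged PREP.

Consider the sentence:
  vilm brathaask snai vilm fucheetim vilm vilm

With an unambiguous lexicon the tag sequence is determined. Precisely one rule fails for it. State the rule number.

1

Fixed tagging: ADJ PREP CONJ ADJ PREP ADJ ADJ.
Applying the rules: R1 fails, R2 ok, R3 ok.
Only rule 1 fails.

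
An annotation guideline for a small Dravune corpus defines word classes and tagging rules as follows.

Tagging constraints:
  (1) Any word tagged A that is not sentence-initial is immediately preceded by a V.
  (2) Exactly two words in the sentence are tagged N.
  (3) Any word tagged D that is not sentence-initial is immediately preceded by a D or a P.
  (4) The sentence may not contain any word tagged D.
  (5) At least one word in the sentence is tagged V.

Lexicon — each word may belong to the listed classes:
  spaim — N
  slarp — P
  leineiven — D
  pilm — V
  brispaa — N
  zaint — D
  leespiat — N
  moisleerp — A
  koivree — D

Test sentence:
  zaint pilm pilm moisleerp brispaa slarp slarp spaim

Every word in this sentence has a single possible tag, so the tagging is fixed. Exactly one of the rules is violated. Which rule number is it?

Fixed tagging: D V V A N P P N.
Rule check: R1 ✓, R2 ✓, R3 ✓, R4 ✗, R5 ✓.
Only rule 4 fails.

4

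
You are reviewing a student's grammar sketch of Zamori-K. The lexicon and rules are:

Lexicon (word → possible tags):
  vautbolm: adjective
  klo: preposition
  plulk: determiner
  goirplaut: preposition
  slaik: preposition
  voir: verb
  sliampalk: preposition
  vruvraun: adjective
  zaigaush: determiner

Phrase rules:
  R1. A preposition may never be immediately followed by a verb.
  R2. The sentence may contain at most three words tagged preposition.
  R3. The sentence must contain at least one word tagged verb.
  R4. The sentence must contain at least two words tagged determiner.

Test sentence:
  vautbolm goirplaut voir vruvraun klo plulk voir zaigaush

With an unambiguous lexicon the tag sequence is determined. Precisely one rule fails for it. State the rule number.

1

Fixed tagging: adjective preposition verb adjective preposition determiner verb determiner.
Rule check: R1 violated, R2 holds, R3 holds, R4 holds.
Only rule 1 fails.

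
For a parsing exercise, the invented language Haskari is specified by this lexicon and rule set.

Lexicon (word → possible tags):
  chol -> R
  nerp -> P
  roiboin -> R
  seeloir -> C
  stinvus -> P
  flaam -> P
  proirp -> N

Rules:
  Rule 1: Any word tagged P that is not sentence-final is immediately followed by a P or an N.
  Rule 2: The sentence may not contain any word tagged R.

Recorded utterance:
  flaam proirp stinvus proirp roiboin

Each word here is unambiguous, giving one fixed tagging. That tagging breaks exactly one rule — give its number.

2

Fixed tagging: P N P N R.
Rule check: R1 ok, R2 fails.
Only rule 2 fails.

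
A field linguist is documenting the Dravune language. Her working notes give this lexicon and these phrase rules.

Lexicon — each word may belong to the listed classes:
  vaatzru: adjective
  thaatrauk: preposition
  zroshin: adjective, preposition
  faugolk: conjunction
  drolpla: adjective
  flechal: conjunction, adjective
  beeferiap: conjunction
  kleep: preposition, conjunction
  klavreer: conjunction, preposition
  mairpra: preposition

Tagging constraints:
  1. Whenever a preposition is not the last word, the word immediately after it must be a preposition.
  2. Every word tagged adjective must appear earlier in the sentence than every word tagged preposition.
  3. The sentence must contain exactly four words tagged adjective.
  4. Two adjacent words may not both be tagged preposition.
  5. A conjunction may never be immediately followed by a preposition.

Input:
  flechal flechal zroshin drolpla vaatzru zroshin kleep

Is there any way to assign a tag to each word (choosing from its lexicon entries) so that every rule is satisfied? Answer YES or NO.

YES

Candidates per position — 1:flechal {conjunction,adjective}; 2:flechal {conjunction,adjective}; 3:zroshin {adjective,preposition}; 4:drolpla {adjective}; 5:vaatzru {adjective}; 6:zroshin {adjective,preposition}; 7:kleep {preposition,conjunction}.
One satisfying assignment: conjunction conjunction adjective adjective adjective adjective conjunction.
Verifying each rule — rule 1 ✓; rule 2 ✓; rule 3 ✓; rule 4 ✓; rule 5 ✓.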